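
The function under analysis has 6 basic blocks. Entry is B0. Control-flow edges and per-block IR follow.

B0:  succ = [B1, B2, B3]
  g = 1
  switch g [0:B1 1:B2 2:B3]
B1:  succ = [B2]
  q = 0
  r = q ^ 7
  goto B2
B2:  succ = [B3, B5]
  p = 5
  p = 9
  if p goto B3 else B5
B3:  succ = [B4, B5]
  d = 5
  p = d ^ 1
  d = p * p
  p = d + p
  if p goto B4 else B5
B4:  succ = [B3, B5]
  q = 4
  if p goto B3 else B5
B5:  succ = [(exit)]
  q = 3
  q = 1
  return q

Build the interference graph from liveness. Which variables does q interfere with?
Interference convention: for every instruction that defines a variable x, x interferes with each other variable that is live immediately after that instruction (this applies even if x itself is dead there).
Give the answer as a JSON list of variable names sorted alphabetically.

Block summaries:
  B0: {g} / ∅
  B1: {q,r} / ∅
  B2: {p} / ∅
  B3: {d,p} / ∅
  B4: {q} / {p}
  B5: {q} / ∅

Backward fixpoint:
  B0 li=∅ lo=∅
  B1 li=∅ lo=∅
  B2 li=∅ lo=∅
  B3 li=∅ lo={p}
  B4 li={p} lo=∅
  B5 li=∅ lo=∅

Interference:
  d: {p}
  g: ∅
  p: {d,q}
  q: {p}
  r: ∅

N(q) = ["p"]

Answer: ["p"]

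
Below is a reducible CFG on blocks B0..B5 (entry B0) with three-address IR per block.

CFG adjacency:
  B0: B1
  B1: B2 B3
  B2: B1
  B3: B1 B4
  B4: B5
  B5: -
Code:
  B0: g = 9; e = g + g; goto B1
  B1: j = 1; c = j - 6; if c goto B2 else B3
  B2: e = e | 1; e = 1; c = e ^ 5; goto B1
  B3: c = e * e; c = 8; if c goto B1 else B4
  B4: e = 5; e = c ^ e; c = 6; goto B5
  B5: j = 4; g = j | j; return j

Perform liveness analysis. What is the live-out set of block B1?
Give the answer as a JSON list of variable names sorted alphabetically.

Answer: ["e"]

Analysis:
Per-block:
  B0: {e,g} / ∅
  B1: {c,j} / ∅
  B2: {c,e} / {e}
  B3: {c} / {e}
  B4: {c,e} / {c}
  B5: {g,j} / ∅

Live sets:
  B0 li=∅ lo={e}
  B1 li={e} lo={e}
  B2 li={e} lo={e}
  B3 li={e} lo={c,e}
  B4 li={c} lo=∅
  B5 li=∅ lo=∅

live-out(B1) = ["e"]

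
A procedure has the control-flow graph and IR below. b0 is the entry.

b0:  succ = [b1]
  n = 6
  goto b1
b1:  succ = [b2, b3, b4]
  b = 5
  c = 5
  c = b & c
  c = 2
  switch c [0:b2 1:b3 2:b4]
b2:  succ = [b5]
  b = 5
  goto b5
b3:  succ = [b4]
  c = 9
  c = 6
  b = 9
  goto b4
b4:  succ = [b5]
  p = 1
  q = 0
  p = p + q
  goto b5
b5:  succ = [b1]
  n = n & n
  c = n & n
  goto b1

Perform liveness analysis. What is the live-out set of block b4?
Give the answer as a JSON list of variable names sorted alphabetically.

Per-block:
  b0: {n} / ∅
  b1: {b,c} / ∅
  b2: {b} / ∅
  b3: {b,c} / ∅
  b4: {p,q} / ∅
  b5: {c,n} / {n}

Live sets:
  live b0: ∅→{n}
  live b1: {n}→{n}
  live b2: {n}→{n}
  live b3: {n}→{n}
  live b4: {n}→{n}
  live b5: {n}→{n}

live-out(b4) = ["n"]

Answer: ["n"]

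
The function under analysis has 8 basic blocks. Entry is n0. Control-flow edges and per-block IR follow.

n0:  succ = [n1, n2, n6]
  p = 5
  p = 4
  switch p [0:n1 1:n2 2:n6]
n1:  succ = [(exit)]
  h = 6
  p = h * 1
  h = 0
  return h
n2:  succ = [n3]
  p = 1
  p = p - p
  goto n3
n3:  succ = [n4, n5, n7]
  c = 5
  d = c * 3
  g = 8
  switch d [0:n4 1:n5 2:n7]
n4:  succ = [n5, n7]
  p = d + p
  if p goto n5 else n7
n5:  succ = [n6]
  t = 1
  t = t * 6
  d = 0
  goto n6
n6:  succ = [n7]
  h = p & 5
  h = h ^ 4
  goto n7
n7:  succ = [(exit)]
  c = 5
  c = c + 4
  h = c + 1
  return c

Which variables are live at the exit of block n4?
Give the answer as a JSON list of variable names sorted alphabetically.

def/use:
  n0: def={p} ue=∅
  n1: def={h,p} ue=∅
  n2: def={p} ue=∅
  n3: def={c,d,g} ue=∅
  n4: def={p} ue={d,p}
  n5: def={d,t} ue=∅
  n6: def={h} ue={p}
  n7: def={c,h} ue=∅

Live sets:
  n0 li=∅ lo={p}
  n1 li=∅ lo=∅
  n2 li=∅ lo={p}
  n3 li={p} lo={d,p}
  n4 li={d,p} lo={p}
  n5 li={p} lo={p}
  n6 li={p} lo=∅
  n7 li=∅ lo=∅

live-out(n4) = ["p"]

Answer: ["p"]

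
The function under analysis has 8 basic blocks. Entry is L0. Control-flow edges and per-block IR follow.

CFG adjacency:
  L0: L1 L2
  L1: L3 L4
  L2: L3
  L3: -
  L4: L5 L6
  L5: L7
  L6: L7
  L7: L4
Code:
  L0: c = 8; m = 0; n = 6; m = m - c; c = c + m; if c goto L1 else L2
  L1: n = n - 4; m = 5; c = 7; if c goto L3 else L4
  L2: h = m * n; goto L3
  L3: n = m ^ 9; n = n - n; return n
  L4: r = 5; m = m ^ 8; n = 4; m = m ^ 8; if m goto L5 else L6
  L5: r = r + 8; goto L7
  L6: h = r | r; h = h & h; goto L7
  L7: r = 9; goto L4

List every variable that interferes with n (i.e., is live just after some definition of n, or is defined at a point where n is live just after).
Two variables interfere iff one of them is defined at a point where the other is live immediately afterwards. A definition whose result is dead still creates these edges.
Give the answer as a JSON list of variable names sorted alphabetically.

def/use:
  L0 def {c,m,n} use ∅
  L1 def {c,m,n} use {n}
  L2 def {h} use {m,n}
  L3 def {n} use {m}
  L4 def {m,n,r} use {m}
  L5 def {r} use {r}
  L6 def {h} use {r}
  L7 def {r} use ∅

Backward fixpoint:
  L0 li=∅ lo={m,n}
  L1 li={n} lo={m}
  L2 li={m,n} lo={m}
  L3 li={m} lo=∅
  L4 li={m} lo={m,r}
  L5 li={m,r} lo={m}
  L6 li={m,r} lo={m}
  L7 li={m} lo={m}

Interference:
  c: {m,n}
  h: {m}
  m: {c,h,n,r}
  n: {c,m,r}
  r: {m,n}

N(n) = ["c", "m", "r"]

Answer: ["c", "m", "r"]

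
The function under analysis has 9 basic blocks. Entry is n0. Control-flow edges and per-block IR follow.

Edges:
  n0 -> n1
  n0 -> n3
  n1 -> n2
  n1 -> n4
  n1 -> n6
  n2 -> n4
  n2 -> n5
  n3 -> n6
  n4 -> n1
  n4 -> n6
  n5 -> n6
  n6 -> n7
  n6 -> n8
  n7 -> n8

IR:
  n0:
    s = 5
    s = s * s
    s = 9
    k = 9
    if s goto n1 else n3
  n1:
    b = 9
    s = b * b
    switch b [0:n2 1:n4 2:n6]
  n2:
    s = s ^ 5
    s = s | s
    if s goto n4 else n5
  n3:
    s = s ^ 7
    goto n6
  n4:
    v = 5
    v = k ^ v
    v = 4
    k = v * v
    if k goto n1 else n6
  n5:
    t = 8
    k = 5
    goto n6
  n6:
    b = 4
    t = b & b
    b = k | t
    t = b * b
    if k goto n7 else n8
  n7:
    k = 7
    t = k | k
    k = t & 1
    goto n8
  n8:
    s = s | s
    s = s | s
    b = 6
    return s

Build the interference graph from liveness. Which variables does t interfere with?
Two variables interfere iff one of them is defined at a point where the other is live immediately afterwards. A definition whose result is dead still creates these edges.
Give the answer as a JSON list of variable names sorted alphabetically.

Answer: ["k", "s"]

Derivation:
def/use:
  n0: {k,s} / ∅
  n1: {b,s} / ∅
  n2: {s} / {s}
  n3: {s} / {s}
  n4: {k,v} / {k}
  n5: {k,t} / ∅
  n6: {b,t} / {k}
  n7: {k,t} / ∅
  n8: {b,s} / {s}

Liveness:
  n0 li=∅ lo={k,s}
  n1 li={k} lo={k,s}
  n2 li={k,s} lo={k,s}
  n3 li={k,s} lo={k,s}
  n4 li={k,s} lo={k,s}
  n5 li={s} lo={k,s}
  n6 li={k,s} lo={s}
  n7 li={s} lo={s}
  n8 li={s} lo=∅

Interference:
  b: {k,s}
  k: {b,s,t,v}
  s: {b,k,t,v}
  t: {k,s}
  v: {k,s}

N(t) = ["k", "s"]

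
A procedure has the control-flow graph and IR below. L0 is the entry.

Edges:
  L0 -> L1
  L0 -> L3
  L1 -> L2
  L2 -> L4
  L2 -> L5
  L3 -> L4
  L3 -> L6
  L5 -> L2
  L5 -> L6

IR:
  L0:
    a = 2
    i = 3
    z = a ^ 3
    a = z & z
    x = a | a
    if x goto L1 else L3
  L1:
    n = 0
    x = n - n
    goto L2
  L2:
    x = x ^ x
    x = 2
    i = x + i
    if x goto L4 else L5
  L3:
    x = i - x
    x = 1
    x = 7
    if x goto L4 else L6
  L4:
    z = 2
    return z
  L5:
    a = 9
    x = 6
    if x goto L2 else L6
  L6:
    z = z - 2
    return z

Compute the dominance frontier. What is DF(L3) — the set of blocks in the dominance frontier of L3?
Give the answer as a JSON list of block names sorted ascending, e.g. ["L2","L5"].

Answer: ["L4", "L6"]

Analysis:
idom tree: L1←L0 L2←L1 L3←L0 L4←L0 L5←L2 L6←L0
Join-block Dom:
  L2: preds {L1,L5}: {L0,L1} ∩ {L0,L1,L2,L5} = {L0,L1}; idom=L1
  L4: preds {L2,L3}: {L0,L1,L2} ∩ {L0,L3} = {L0}; idom=L0
  L6: preds {L3,L5}: {L0,L3} ∩ {L0,L1,L2,L5} = {L0}; idom=L0

DF derivation:
  L2←L1: walk · to L1
  L2←L5: walk L5→L2 to L1
  L4←L2: walk L2→L1 to L0
  L4←L3: walk L3 to L0
  L6←L3: walk L3 to L0
  L6←L5: walk L5→L2→L1 to L0
  L0: DF=∅
  L1: DF={L4,L6}
  L2: DF={L2,L4,L6}
  L3: DF={L4,L6}
  L4: DF=∅
  L5: DF={L2,L6}
  L6: DF=∅

DF(L3) = ["L4", "L6"]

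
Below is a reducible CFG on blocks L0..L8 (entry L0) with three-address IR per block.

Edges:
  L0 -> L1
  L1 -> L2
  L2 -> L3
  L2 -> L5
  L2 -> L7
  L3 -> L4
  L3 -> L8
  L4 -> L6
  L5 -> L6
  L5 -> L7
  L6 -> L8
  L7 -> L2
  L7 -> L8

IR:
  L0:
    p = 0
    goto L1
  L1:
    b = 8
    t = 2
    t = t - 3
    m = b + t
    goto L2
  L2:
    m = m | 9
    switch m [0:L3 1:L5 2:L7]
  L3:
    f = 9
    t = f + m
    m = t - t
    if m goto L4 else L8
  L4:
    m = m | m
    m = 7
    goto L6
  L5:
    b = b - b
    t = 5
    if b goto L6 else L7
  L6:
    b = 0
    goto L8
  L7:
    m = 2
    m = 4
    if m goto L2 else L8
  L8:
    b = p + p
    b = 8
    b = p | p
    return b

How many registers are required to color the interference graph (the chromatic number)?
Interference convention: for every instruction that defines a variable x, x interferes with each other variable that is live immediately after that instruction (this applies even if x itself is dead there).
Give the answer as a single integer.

Answer: 3

Working:
def/use:
  L0 def {p} use ∅
  L1 def {b,m,t} use ∅
  L2 def {m} use {m}
  L3 def {f,m,t} use {m}
  L4 def {m} use {m}
  L5 def {b,t} use {b}
  L6 def {b} use ∅
  L7 def {m} use ∅
  L8 def {b} use {p}

Liveness:
  L0: in=∅ out={p}
  L1: in={p} out={b,m,p}
  L2: in={b,m,p} out={b,m,p}
  L3: in={m,p} out={m,p}
  L4: in={m,p} out={p}
  L5: in={b,p} out={b,p}
  L6: in={p} out={p}
  L7: in={b,p} out={b,m,p}
  L8: in={p} out=∅

Conflict graph:
  b — {m,p,t}
  f — {m,p}
  m — {b,f,p}
  p — {b,f,m,t}
  t — {b,p}

Chromatic number:
  {b,m,p} pairwise interfere (3-clique) ⇒ χ ≥ 3
  assign b→R1 f→R1 m→R2 p→R0 t→R2 — no edge inside a register ⇒ χ ≤ 3
  χ = 3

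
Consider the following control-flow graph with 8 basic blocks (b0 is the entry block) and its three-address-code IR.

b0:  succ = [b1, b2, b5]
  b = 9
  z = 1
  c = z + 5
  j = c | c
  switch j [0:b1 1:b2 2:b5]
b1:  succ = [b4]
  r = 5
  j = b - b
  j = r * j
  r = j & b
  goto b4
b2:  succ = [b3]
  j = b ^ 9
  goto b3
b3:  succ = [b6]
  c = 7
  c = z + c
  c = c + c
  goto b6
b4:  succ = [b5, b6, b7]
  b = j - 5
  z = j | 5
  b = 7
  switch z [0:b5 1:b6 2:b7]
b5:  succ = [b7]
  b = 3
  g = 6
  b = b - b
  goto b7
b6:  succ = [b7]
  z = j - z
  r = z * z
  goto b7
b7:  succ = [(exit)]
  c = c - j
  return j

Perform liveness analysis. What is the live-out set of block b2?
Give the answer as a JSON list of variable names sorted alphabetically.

Per-block:
  b0: def={b,c,j,z} ue=∅
  b1: def={j,r} ue={b}
  b2: def={j} ue={b}
  b3: def={c} ue={z}
  b4: def={b,z} ue={j}
  b5: def={b,g} ue=∅
  b6: def={r,z} ue={j,z}
  b7: def={c} ue={c,j}

Liveness:
  b0: in=∅ out={b,c,j,z}
  b1: in={b,c} out={c,j}
  b2: in={b,z} out={j,z}
  b3: in={j,z} out={c,j,z}
  b4: in={c,j} out={c,j,z}
  b5: in={c,j} out={c,j}
  b6: in={c,j,z} out={c,j}
  b7: in={c,j} out=∅

live-out(b2) = ["j", "z"]

Answer: ["j", "z"]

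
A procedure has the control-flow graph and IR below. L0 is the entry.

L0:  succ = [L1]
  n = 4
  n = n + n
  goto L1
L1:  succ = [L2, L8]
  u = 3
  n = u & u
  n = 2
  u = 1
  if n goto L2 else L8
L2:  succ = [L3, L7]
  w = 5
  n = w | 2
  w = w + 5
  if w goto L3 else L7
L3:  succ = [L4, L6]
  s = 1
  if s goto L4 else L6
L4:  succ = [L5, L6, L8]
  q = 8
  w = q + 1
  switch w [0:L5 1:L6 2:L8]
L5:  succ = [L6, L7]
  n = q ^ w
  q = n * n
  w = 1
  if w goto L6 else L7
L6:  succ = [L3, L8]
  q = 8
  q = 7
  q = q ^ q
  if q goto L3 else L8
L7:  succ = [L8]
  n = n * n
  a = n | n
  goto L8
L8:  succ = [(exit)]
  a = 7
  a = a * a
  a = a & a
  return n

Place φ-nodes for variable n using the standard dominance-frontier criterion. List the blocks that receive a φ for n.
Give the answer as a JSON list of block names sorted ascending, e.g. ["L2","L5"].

idom tree: L1←L0 L2←L1 L3←L2 L4←L3 L5←L4 L6←L3 L7←L2 L8←L1
Dom at joins:
  L3: preds {L2,L6}: {L0,L1,L2} ∩ {L0,L1,L2,L3,L6} = {L0,L1,L2}; idom=L2
  L6: preds {L3,L4,L5}: {L0,L1,L2,L3} ∩ {L0,L1,L2,L3,L4} ∩ {L0,L1,L2,L3,L4,L5} = {L0,L1,L2,L3}; idom=L3
  L7: preds {L2,L5}: {L0,L1,L2} ∩ {L0,L1,L2,L3,L4,L5} = {L0,L1,L2}; idom=L2
  L8: preds {L1,L4,L6,L7}: {L0,L1} ∩ {L0,L1,L2,L3,L4} ∩ {L0,L1,L2,L3,L6} ∩ {L0,L1,L2,L7} = {L0,L1}; idom=L1

DF derivation:
  L3←L2: walk · to L2
  L3←L6: walk L6→L3 to L2
  L6←L3: walk · to L3
  L6←L4: walk L4 to L3
  L6←L5: walk L5→L4 to L3
  L7←L2: walk · to L2
  L7←L5: walk L5→L4→L3 to L2
  L8←L1: walk · to L1
  L8←L4: walk L4→L3→L2 to L1
  L8←L6: walk L6→L3→L2 to L1
  L8←L7: walk L7→L2 to L1
  L0: DF=∅
  L1: DF=∅
  L2: DF={L8}
  L3: DF={L3,L7,L8}
  L4: DF={L6,L7,L8}
  L5: DF={L6,L7}
  L6: DF={L3,L8}
  L7: DF={L8}
  L8: DF=∅

φ for n: defs {L0,L1,L2,L5,L7}
  DF⁺ = {L3,L6,L7,L8}

Answer: ["L3", "L6", "L7", "L8"]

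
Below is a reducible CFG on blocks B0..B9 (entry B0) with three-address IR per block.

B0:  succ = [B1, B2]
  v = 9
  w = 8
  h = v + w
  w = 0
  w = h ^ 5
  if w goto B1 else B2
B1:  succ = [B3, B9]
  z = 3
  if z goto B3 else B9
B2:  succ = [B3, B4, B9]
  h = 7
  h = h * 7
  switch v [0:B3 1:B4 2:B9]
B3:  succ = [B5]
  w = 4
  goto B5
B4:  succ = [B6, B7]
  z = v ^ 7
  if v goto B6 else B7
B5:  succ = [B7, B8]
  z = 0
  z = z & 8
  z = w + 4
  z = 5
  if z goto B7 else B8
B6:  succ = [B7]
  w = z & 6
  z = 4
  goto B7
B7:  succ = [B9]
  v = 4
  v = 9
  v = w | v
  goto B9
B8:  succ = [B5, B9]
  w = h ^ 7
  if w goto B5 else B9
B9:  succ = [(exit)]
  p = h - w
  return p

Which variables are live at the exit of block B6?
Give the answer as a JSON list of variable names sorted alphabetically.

Block summaries:
  B0: def={h,v,w} ue=∅
  B1: def={z} ue=∅
  B2: def={h} ue={v}
  B3: def={w} ue=∅
  B4: def={z} ue={v}
  B5: def={z} ue={w}
  B6: def={w,z} ue={z}
  B7: def={v} ue={w}
  B8: def={w} ue={h}
  B9: def={p} ue={h,w}

Backward fixpoint:
  B0: in=∅ out={h,v,w}
  B1: in={h,w} out={h,w}
  B2: in={v,w} out={h,v,w}
  B3: in={h} out={h,w}
  B4: in={h,v,w} out={h,w,z}
  B5: in={h,w} out={h,w}
  B6: in={h,z} out={h,w}
  B7: in={h,w} out={h,w}
  B8: in={h} out={h,w}
  B9: in={h,w} out=∅

live-out(B6) = ["h", "w"]

Answer: ["h", "w"]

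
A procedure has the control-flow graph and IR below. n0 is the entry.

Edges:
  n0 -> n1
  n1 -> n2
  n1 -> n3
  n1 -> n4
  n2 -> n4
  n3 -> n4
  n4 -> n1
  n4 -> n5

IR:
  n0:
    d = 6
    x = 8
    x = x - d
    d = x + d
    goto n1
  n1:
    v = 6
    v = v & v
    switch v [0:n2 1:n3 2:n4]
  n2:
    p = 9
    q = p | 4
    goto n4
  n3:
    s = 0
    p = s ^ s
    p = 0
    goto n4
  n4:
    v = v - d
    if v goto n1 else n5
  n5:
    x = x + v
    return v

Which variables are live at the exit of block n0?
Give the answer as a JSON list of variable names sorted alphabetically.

Answer: ["d", "x"]

Working:
Per-block:
  n0: def={d,x} ue=∅
  n1: def={v} ue=∅
  n2: def={p,q} ue=∅
  n3: def={p,s} ue=∅
  n4: def={v} ue={d,v}
  n5: def={x} ue={v,x}

Liveness:
  n0: in=∅ out={d,x}
  n1: in={d,x} out={d,v,x}
  n2: in={d,v,x} out={d,v,x}
  n3: in={d,v,x} out={d,v,x}
  n4: in={d,v,x} out={d,v,x}
  n5: in={v,x} out=∅

live-out(n0) = ["d", "x"]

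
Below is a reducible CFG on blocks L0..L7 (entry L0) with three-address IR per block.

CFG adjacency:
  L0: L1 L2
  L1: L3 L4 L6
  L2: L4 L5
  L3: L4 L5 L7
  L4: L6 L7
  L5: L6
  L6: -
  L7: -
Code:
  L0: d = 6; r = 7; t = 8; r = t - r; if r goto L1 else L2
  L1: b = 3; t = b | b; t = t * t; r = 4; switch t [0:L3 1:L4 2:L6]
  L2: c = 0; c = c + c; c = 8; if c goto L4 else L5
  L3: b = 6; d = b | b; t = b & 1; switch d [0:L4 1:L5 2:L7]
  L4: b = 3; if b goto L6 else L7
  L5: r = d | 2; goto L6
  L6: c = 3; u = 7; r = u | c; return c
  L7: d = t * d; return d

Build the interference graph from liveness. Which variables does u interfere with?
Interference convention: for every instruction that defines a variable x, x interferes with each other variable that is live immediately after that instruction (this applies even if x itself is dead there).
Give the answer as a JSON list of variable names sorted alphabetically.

Block summaries:
  L0: def={d,r,t} ue=∅
  L1: def={b,r,t} ue=∅
  L2: def={c} ue=∅
  L3: def={b,d,t} ue=∅
  L4: def={b} ue=∅
  L5: def={r} ue={d}
  L6: def={c,r,u} ue=∅
  L7: def={d} ue={d,t}

Live sets:
  L0: in=∅ out={d,t}
  L1: in={d} out={d,t}
  L2: in={d,t} out={d,t}
  L3: in=∅ out={d,t}
  L4: in={d,t} out={d,t}
  L5: in={d} out=∅
  L6: in=∅ out=∅
  L7: in={d,t} out=∅

Interference:
  b: {d,t}
  c: {d,r,t,u}
  d: {b,c,r,t}
  r: {c,d,t}
  t: {b,c,d,r}
  u: {c}

N(u) = ["c"]

Answer: ["c"]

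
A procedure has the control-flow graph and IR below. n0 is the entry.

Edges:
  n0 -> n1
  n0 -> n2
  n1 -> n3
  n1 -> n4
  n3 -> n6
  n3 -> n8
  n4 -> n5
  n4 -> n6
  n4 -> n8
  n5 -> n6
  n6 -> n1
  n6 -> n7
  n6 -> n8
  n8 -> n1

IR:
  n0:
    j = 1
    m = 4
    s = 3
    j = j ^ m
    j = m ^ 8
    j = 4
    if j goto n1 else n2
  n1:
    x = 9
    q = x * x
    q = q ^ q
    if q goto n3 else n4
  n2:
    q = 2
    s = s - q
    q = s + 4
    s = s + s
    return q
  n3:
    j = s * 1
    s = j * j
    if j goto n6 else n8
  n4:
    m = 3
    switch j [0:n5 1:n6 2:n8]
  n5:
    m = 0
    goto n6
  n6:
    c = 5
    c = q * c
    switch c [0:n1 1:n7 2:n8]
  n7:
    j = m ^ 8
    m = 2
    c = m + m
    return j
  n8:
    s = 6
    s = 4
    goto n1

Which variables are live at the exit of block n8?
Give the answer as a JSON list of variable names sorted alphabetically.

Answer: ["j", "m", "s"]

Derivation:
Per-block:
  n0 def {j,m,s} use ∅
  n1 def {q,x} use ∅
  n2 def {q,s} use {s}
  n3 def {j,s} use {s}
  n4 def {m} use {j}
  n5 def {m} use ∅
  n6 def {c} use {q}
  n7 def {c,j,m} use {m}
  n8 def {s} use ∅

Backward fixpoint:
  n0: in=∅ out={j,m,s}
  n1: in={j,m,s} out={j,m,q,s}
  n2: in={s} out=∅
  n3: in={m,q,s} out={j,m,q,s}
  n4: in={j,q,s} out={j,m,q,s}
  n5: in={j,q,s} out={j,m,q,s}
  n6: in={j,m,q,s} out={j,m,s}
  n7: in={m} out=∅
  n8: in={j,m} out={j,m,s}

live-out(n8) = ["j", "m", "s"]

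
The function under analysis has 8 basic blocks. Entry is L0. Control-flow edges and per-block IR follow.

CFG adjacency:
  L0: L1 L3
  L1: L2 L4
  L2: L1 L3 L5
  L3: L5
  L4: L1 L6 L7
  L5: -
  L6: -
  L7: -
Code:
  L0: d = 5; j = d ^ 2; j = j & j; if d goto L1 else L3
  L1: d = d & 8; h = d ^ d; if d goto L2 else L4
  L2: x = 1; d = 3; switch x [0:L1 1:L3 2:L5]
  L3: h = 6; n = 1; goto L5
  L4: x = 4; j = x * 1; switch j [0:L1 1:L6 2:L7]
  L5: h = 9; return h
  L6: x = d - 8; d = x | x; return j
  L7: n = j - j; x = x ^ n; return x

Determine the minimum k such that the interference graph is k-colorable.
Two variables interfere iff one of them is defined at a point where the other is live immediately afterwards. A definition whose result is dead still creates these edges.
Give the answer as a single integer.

Answer: 3

Working:
Block summaries:
  L0: {d,j} / ∅
  L1: {d,h} / {d}
  L2: {d,x} / ∅
  L3: {h,n} / ∅
  L4: {j,x} / ∅
  L5: {h} / ∅
  L6: {d,x} / {d,j}
  L7: {n,x} / {j,x}

Live sets:
  L0 li=∅ lo={d}
  L1 li={d} lo={d}
  L2 li=∅ lo={d}
  L3 li=∅ lo=∅
  L4 li={d} lo={d,j,x}
  L5 li=∅ lo=∅
  L6 li={d,j} lo=∅
  L7 li={j,x} lo=∅

Interfere edges:
  d: {h,j,x}
  h: {d}
  j: {d,x}
  n: {x}
  x: {d,j,n}

Chromatic number:
  clique {d,j,x} ⇒ need ≥ 3
  3-colouring: r0={d,n}  r1={h,x}  r2={j}
  χ = 3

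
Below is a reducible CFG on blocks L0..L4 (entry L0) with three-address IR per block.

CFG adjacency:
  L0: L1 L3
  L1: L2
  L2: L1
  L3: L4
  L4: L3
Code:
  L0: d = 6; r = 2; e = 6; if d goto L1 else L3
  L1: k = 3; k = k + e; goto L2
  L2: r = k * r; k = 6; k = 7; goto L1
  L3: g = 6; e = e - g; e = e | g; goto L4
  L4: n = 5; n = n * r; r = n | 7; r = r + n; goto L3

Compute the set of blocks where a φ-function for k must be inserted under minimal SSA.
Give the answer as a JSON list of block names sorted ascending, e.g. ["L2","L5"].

Answer: ["L1"]

Analysis:
idom tree: L1←L0 L2←L1 L3←L0 L4←L3
Dom at joins:
  L1: preds {L0,L2}: {L0} ∩ {L0,L1,L2} = {L0}; idom=L0
  L3: preds {L0,L4}: {L0} ∩ {L0,L3,L4} = {L0}; idom=L0

DF walk-up:
  L1←L0: walk · to L0
  L1←L2: walk L2→L1 to L0
  L3←L0: walk · to L0
  L3←L4: walk L4→L3 to L0
  L0 → ∅
  L1 → {L1}
  L2 → {L1}
  L3 → {L3}
  L4 → {L3}

φ for k: defs {L1,L2}
  DF⁺ = {L1}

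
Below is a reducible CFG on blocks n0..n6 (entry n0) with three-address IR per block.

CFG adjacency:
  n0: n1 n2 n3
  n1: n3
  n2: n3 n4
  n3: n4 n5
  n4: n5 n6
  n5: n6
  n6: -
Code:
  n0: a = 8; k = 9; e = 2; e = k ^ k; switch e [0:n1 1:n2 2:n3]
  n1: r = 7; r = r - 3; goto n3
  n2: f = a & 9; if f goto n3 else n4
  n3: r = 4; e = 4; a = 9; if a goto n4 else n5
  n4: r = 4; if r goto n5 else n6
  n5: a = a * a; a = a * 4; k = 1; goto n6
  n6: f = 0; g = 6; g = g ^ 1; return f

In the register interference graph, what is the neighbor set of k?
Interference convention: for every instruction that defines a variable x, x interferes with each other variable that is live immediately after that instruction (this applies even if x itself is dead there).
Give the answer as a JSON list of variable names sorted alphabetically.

Answer: ["a", "e"]

Derivation:
def/use:
  n0 def {a,e,k} use ∅
  n1 def {r} use ∅
  n2 def {f} use {a}
  n3 def {a,e,r} use ∅
  n4 def {r} use ∅
  n5 def {a,k} use {a}
  n6 def {f,g} use ∅

Liveness:
  n0 li=∅ lo={a}
  n1 li=∅ lo=∅
  n2 li={a} lo={a}
  n3 li=∅ lo={a}
  n4 li={a} lo={a}
  n5 li={a} lo=∅
  n6 li=∅ lo=∅

Interference:
  a: {e,f,k,r}
  e: {a,k}
  f: {a,g}
  g: {f}
  k: {a,e}
  r: {a}

N(k) = ["a", "e"]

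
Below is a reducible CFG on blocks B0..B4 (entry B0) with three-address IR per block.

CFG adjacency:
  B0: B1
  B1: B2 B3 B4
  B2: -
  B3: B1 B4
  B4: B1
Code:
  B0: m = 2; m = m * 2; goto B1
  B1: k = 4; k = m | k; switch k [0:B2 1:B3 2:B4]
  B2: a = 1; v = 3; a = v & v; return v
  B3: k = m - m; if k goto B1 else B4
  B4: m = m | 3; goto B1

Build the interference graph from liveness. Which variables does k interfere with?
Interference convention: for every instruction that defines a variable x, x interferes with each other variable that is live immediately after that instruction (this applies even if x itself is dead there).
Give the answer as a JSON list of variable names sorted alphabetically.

Answer: ["m"]

Analysis:
Per-block:
  B0 def {m} use ∅
  B1 def {k} use {m}
  B2 def {a,v} use ∅
  B3 def {k} use {m}
  B4 def {m} use {m}

Live sets:
  B0 li=∅ lo={m}
  B1 li={m} lo={m}
  B2 li=∅ lo=∅
  B3 li={m} lo={m}
  B4 li={m} lo={m}

Interference:
  a: {v}
  k: {m}
  m: {k}
  v: {a}

N(k) = ["m"]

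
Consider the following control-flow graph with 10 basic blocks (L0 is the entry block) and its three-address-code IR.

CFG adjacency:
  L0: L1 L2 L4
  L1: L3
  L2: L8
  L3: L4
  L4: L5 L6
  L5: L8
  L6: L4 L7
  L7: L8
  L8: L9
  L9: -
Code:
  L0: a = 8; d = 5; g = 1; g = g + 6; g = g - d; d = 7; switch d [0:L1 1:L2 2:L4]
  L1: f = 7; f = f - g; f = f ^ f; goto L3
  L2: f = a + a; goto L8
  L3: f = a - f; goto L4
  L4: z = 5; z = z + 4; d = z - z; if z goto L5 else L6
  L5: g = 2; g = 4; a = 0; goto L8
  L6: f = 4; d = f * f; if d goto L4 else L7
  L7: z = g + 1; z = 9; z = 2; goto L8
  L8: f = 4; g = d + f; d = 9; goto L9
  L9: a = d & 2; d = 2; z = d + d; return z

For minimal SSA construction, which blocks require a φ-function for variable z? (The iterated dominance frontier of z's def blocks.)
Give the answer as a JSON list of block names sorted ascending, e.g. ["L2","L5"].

idom tree: L1←L0 L2←L0 L3←L1 L4←L0 L5←L4 L6←L4 L7←L6 L8←L0 L9←L8
Join-block Dom:
  L4: preds {L0,L3,L6}: {L0} ∩ {L0,L1,L3} ∩ {L0,L4,L6} = {L0}; idom=L0
  L8: preds {L2,L5,L7}: {L0,L2} ∩ {L0,L4,L5} ∩ {L0,L4,L6,L7} = {L0}; idom=L0

DF derivation:
  join L4 pred L0: · stop@L0
  join L4 pred L3: L3→L1 stop@L0
  join L4 pred L6: L6→L4 stop@L0
  join L8 pred L2: L2 stop@L0
  join L8 pred L5: L5→L4 stop@L0
  join L8 pred L7: L7→L6→L4 stop@L0
  L0 → ∅
  L1 → {L4}
  L2 → {L8}
  L3 → {L4}
  L4 → {L4,L8}
  L5 → {L8}
  L6 → {L4,L8}
  L7 → {L8}
  L8 → ∅
  L9 → ∅

φ for z: defs {L4,L7,L9}
  DF⁺ = {L4,L8}

Answer: ["L4", "L8"]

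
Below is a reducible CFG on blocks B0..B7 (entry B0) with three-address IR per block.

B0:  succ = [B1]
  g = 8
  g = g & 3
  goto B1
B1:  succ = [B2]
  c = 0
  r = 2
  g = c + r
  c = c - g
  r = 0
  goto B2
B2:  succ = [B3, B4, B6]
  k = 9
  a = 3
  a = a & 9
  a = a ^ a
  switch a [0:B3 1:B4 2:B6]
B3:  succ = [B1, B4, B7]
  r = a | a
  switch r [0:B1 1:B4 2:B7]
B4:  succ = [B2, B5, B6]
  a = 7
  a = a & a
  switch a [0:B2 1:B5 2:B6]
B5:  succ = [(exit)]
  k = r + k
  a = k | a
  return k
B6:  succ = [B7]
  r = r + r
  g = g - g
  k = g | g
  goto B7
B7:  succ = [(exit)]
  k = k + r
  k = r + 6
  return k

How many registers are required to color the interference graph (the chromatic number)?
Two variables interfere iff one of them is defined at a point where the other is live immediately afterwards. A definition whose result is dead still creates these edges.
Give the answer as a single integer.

Answer: 4

Derivation:
def/use:
  B0: def={g} ue=∅
  B1: def={c,g,r} ue=∅
  B2: def={a,k} ue=∅
  B3: def={r} ue={a}
  B4: def={a} ue=∅
  B5: def={a,k} ue={a,k,r}
  B6: def={g,k,r} ue={g,r}
  B7: def={k} ue={k,r}

Liveness:
  live B0: ∅→∅
  live B1: ∅→{g,r}
  live B2: {g,r}→{a,g,k,r}
  live B3: {a,g,k}→{g,k,r}
  live B4: {g,k,r}→{a,g,k,r}
  live B5: {a,k,r}→∅
  live B6: {g,r}→{k,r}
  live B7: {k,r}→∅

Conflict graph:
  a — {g,k,r}
  c — {g,r}
  g — {a,c,k,r}
  k — {a,g,r}
  r — {a,c,g,k}

Chromatic number:
  lower bound: {a,g,k,r} mutually conflict ⇒ χ ≥ 4
  assign a→c2 c→c2 g→c0 k→c3 r→c1 — no edge inside a register ⇒ χ ≤ 4
  χ = 4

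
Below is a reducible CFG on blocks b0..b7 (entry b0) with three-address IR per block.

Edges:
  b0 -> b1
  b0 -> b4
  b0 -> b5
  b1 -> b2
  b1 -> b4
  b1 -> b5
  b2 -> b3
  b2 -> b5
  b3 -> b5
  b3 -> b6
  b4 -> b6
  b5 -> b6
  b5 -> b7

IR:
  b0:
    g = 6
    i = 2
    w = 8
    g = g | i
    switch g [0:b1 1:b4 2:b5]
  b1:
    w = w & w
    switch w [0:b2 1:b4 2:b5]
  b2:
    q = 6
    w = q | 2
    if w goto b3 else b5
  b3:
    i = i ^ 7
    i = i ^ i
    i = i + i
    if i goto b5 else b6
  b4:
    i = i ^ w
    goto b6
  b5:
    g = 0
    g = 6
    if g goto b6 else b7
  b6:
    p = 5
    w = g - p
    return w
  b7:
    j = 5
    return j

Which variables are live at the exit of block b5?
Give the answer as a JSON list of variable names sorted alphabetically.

Per-block:
  b0 def {g,i,w} use ∅
  b1 def {w} use {w}
  b2 def {q,w} use ∅
  b3 def {i} use {i}
  b4 def {i} use {i,w}
  b5 def {g} use ∅
  b6 def {p,w} use {g}
  b7 def {j} use ∅

Live sets:
  b0: in=∅ out={g,i,w}
  b1: in={g,i,w} out={g,i,w}
  b2: in={g,i} out={g,i}
  b3: in={g,i} out={g}
  b4: in={g,i,w} out={g}
  b5: in=∅ out={g}
  b6: in={g} out=∅
  b7: in=∅ out=∅

live-out(b5) = ["g"]

Answer: ["g"]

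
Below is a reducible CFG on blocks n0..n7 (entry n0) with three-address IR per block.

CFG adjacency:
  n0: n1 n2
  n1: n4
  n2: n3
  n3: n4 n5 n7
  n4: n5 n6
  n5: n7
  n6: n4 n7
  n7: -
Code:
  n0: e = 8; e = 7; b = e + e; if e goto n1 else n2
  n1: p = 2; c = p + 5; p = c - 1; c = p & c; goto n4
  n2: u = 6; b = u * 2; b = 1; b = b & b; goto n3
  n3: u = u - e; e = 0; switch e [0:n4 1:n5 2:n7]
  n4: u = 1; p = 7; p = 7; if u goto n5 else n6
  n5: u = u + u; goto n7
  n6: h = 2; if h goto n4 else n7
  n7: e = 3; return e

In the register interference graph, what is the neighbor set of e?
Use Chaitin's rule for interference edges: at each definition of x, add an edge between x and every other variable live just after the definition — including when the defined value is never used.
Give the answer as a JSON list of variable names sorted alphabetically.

Per-block:
  n0 def {b,e} use ∅
  n1 def {c,p} use ∅
  n2 def {b,u} use ∅
  n3 def {e,u} use {e,u}
  n4 def {p,u} use ∅
  n5 def {u} use {u}
  n6 def {h} use ∅
  n7 def {e} use ∅

Backward fixpoint:
  live n0: ∅→{e}
  live n1: ∅→∅
  live n2: {e}→{e,u}
  live n3: {e,u}→{u}
  live n4: ∅→{u}
  live n5: {u}→∅
  live n6: ∅→∅
  live n7: ∅→∅

Conflict graph:
  b: {e,u}
  c: {p}
  e: {b,u}
  h: ∅
  p: {c,u}
  u: {b,e,p}

N(e) = ["b", "u"]

Answer: ["b", "u"]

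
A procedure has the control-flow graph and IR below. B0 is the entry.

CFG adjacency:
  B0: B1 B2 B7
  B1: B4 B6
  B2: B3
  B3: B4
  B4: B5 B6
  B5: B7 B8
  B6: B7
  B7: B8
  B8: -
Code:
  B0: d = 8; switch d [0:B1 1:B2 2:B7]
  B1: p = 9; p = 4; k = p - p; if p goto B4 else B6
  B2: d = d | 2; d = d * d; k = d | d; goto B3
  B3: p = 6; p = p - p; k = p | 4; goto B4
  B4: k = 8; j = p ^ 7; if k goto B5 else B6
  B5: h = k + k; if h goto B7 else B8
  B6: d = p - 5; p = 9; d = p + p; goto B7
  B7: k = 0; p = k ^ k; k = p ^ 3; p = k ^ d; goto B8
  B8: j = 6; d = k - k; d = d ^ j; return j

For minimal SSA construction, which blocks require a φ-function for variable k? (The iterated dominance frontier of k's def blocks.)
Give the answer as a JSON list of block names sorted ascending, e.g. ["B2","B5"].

Answer: ["B4", "B6", "B7", "B8"]

Derivation:
idom tree: B1←B0 B2←B0 B3←B2 B4←B0 B5←B4 B6←B0 B7←B0 B8←B0
Dom at joins:
  B4: preds {B1,B3}: {B0,B1} ∩ {B0,B2,B3} = {B0}; idom=B0
  B6: preds {B1,B4}: {B0,B1} ∩ {B0,B4} = {B0}; idom=B0
  B7: preds {B0,B5,B6}: {B0} ∩ {B0,B4,B5} ∩ {B0,B6} = {B0}; idom=B0
  B8: preds {B5,B7}: {B0,B4,B5} ∩ {B0,B7} = {B0}; idom=B0

DF derivation:
  B4←B1: walk B1 to B0
  B4←B3: walk B3→B2 to B0
  B6←B1: walk B1 to B0
  B6←B4: walk B4 to B0
  B7←B0: walk · to B0
  B7←B5: walk B5→B4 to B0
  B7←B6: walk B6 to B0
  B8←B5: walk B5→B4 to B0
  B8←B7: walk B7 to B0
  B0 → ∅
  B1 → {B4,B6}
  B2 → {B4}
  B3 → {B4}
  B4 → {B6,B7,B8}
  B5 → {B7,B8}
  B6 → {B7}
  B7 → {B8}
  B8 → ∅

φ for k: defs {B1,B2,B3,B4,B7}
  DF⁺ = {B4,B6,B7,B8}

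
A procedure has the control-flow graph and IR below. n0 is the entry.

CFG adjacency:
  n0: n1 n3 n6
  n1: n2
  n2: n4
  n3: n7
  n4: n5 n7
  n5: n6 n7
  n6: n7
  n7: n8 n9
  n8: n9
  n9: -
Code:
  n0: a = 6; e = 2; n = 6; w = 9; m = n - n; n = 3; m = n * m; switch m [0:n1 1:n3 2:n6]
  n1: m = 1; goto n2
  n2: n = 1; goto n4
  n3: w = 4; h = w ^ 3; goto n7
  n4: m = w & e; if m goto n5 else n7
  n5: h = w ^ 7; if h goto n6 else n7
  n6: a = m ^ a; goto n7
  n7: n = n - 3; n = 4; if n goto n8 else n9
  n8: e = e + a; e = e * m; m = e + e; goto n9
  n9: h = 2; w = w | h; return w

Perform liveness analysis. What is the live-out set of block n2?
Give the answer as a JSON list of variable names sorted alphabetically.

Answer: ["a", "e", "n", "w"]

Derivation:
Per-block:
  n0: {a,e,m,n,w} / ∅
  n1: {m} / ∅
  n2: {n} / ∅
  n3: {h,w} / ∅
  n4: {m} / {e,w}
  n5: {h} / {w}
  n6: {a} / {a,m}
  n7: {n} / {n}
  n8: {e,m} / {a,e,m}
  n9: {h,w} / {w}

Backward fixpoint:
  n0: in=∅ out={a,e,m,n,w}
  n1: in={a,e,w} out={a,e,w}
  n2: in={a,e,w} out={a,e,n,w}
  n3: in={a,e,m,n} out={a,e,m,n,w}
  n4: in={a,e,n,w} out={a,e,m,n,w}
  n5: in={a,e,m,n,w} out={a,e,m,n,w}
  n6: in={a,e,m,n,w} out={a,e,m,n,w}
  n7: in={a,e,m,n,w} out={a,e,m,w}
  n8: in={a,e,m,w} out={w}
  n9: in={w} out=∅

live-out(n2) = ["a", "e", "n", "w"]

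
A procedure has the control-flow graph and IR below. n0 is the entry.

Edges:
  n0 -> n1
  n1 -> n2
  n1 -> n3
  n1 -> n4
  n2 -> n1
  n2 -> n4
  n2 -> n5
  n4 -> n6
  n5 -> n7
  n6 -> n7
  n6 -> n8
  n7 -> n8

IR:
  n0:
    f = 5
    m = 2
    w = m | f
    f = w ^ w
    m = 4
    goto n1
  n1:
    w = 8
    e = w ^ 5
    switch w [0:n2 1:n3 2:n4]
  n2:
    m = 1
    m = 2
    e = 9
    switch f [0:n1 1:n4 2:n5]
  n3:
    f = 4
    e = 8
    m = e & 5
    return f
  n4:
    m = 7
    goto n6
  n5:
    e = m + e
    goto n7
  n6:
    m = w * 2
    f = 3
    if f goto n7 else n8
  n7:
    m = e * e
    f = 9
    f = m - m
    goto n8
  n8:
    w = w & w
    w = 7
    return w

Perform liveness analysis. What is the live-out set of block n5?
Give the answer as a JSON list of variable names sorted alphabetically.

def/use:
  n0 def {f,m,w} use ∅
  n1 def {e,w} use ∅
  n2 def {e,m} use {f}
  n3 def {e,f,m} use ∅
  n4 def {m} use ∅
  n5 def {e} use {e,m}
  n6 def {f,m} use {w}
  n7 def {f,m} use {e}
  n8 def {w} use {w}

Backward fixpoint:
  live n0: ∅→{f}
  live n1: {f}→{e,f,w}
  live n2: {f,w}→{e,f,m,w}
  live n3: ∅→∅
  live n4: {e,w}→{e,w}
  live n5: {e,m,w}→{e,w}
  live n6: {e,w}→{e,w}
  live n7: {e,w}→{w}
  live n8: {w}→∅

live-out(n5) = ["e", "w"]

Answer: ["e", "w"]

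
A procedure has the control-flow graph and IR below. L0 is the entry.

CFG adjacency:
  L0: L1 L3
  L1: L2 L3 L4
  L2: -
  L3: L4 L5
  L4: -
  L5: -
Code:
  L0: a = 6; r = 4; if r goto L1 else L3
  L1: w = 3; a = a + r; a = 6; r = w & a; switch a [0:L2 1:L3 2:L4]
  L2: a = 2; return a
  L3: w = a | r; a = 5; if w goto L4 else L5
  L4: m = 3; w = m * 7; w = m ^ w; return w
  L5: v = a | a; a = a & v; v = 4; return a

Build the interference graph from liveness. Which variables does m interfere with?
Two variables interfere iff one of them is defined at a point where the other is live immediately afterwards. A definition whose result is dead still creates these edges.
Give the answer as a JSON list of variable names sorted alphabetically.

Per-block:
  L0: def={a,r} ue=∅
  L1: def={a,r,w} ue={a,r}
  L2: def={a} ue=∅
  L3: def={a,w} ue={a,r}
  L4: def={m,w} ue=∅
  L5: def={a,v} ue={a}

Live sets:
  live L0: ∅→{a,r}
  live L1: {a,r}→{a,r}
  live L2: ∅→∅
  live L3: {a,r}→{a}
  live L4: ∅→∅
  live L5: {a}→∅

Interfere edges:
  a — {r,v,w}
  m — {w}
  r — {a,w}
  v — {a}
  w — {a,m,r}

N(m) = ["w"]

Answer: ["w"]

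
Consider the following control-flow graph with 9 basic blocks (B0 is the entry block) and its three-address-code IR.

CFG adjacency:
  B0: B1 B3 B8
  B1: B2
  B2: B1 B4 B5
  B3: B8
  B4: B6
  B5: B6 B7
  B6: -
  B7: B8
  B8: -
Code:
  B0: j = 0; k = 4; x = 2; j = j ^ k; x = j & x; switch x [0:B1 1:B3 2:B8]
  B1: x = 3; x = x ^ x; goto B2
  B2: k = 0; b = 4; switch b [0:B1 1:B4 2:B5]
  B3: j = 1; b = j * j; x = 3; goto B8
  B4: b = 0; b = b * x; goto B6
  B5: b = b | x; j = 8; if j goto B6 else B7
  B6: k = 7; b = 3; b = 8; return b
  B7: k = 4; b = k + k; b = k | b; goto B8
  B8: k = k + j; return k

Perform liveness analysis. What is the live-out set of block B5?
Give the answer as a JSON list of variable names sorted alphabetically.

def/use:
  B0: {j,k,x} / ∅
  B1: {x} / ∅
  B2: {b,k} / ∅
  B3: {b,j,x} / ∅
  B4: {b} / {x}
  B5: {b,j} / {b,x}
  B6: {b,k} / ∅
  B7: {b,k} / ∅
  B8: {k} / {j,k}

Live sets:
  live B0: ∅→{j,k}
  live B1: ∅→{x}
  live B2: {x}→{b,x}
  live B3: {k}→{j,k}
  live B4: {x}→∅
  live B5: {b,x}→{j}
  live B6: ∅→∅
  live B7: {j}→{j,k}
  live B8: {j,k}→∅

live-out(B5) = ["j"]

Answer: ["j"]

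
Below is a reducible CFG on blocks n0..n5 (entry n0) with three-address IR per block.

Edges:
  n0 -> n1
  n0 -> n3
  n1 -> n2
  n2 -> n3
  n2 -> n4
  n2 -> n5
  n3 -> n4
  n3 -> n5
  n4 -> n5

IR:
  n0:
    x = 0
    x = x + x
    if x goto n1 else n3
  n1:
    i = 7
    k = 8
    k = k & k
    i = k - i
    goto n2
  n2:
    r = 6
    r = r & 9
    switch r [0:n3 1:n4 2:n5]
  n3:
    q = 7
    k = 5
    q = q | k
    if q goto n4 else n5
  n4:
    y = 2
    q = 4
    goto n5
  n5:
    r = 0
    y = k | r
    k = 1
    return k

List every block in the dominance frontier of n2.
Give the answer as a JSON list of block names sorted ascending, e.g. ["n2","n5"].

idom tree: n1←n0 n2←n1 n3←n0 n4←n0 n5←n0
Dom at joins:
  n3: preds {n0,n2}: {n0} ∩ {n0,n1,n2} = {n0}; idom=n0
  n4: preds {n2,n3}: {n0,n1,n2} ∩ {n0,n3} = {n0}; idom=n0
  n5: preds {n2,n3,n4}: {n0,n1,n2} ∩ {n0,n3} ∩ {n0,n4} = {n0}; idom=n0

Frontier:
  n3←n0: walk · to n0
  n3←n2: walk n2→n1 to n0
  n4←n2: walk n2→n1 to n0
  n4←n3: walk n3 to n0
  n5←n2: walk n2→n1 to n0
  n5←n3: walk n3 to n0
  n5←n4: walk n4 to n0
  n0: DF=∅
  n1: DF={n3,n4,n5}
  n2: DF={n3,n4,n5}
  n3: DF={n4,n5}
  n4: DF={n5}
  n5: DF=∅

DF(n2) = ["n3", "n4", "n5"]

Answer: ["n3", "n4", "n5"]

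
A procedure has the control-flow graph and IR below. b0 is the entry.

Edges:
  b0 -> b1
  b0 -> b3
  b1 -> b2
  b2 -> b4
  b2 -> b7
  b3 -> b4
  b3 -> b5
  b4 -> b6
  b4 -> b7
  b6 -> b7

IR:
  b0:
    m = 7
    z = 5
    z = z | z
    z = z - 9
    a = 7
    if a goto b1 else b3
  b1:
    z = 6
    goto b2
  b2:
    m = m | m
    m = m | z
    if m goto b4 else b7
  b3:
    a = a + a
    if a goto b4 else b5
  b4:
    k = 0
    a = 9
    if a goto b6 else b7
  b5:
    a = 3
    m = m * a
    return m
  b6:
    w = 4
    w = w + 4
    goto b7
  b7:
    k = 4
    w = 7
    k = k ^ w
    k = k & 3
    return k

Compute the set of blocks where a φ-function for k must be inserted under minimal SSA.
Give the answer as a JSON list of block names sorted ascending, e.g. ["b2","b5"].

idom tree: b1←b0 b2←b1 b3←b0 b4←b0 b5←b3 b6←b4 b7←b0
Dom at joins:
  b4: preds {b2,b3}: {b0,b1,b2} ∩ {b0,b3} = {b0}; idom=b0
  b7: preds {b2,b4,b6}: {b0,b1,b2} ∩ {b0,b4} ∩ {b0,b4,b6} = {b0}; idom=b0

Frontier:
  b4←b2: walk b2→b1 to b0
  b4←b3: walk b3 to b0
  b7←b2: walk b2→b1 to b0
  b7←b4: walk b4 to b0
  b7←b6: walk b6→b4 to b0
  b0 → ∅
  b1 → {b4,b7}
  b2 → {b4,b7}
  b3 → {b4}
  b4 → {b7}
  b5 → ∅
  b6 → {b7}
  b7 → ∅

φ for k: defs {b4,b7}
  DF⁺ = {b7}

Answer: ["b7"]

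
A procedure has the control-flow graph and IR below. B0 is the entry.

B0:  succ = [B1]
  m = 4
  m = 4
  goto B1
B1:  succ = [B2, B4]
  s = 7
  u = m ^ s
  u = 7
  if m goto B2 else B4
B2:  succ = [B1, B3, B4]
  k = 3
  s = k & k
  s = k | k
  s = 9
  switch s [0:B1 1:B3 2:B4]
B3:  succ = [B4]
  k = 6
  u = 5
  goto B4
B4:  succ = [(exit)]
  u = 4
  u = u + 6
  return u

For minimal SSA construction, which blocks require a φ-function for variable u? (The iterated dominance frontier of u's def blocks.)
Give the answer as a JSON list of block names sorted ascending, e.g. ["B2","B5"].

Answer: ["B1", "B4"]

Analysis:
idom tree: B1←B0 B2←B1 B3←B2 B4←B1
Join-block Dom:
  B1: preds {B0,B2}: {B0} ∩ {B0,B1,B2} = {B0}; idom=B0
  B4: preds {B1,B2,B3}: {B0,B1} ∩ {B0,B1,B2} ∩ {B0,B1,B2,B3} = {B0,B1}; idom=B1

DF walk-up:
  B1←B0: walk · to B0
  B1←B2: walk B2→B1 to B0
  B4←B1: walk · to B1
  B4←B2: walk B2 to B1
  B4←B3: walk B3→B2 to B1
  B0: DF=∅
  B1: DF={B1}
  B2: DF={B1,B4}
  B3: DF={B4}
  B4: DF=∅

φ for u: defs {B1,B3,B4}
  DF⁺ = {B1,B4}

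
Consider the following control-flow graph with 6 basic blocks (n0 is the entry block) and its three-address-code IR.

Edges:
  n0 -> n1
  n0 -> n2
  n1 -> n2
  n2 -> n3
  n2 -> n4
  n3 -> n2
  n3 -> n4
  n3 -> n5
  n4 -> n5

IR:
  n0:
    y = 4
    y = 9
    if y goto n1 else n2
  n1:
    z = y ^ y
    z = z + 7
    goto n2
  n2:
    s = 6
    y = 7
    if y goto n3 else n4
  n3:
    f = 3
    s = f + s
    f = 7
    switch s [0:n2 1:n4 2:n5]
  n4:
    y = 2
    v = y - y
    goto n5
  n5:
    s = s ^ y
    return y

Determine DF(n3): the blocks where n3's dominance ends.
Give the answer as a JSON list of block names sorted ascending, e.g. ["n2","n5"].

Answer: ["n2", "n4", "n5"]

Working:
idom tree: n1←n0 n2←n0 n3←n2 n4←n2 n5←n2
Join-block Dom:
  n2: preds {n0,n1,n3}: {n0} ∩ {n0,n1} ∩ {n0,n2,n3} = {n0}; idom=n0
  n4: preds {n2,n3}: {n0,n2} ∩ {n0,n2,n3} = {n0,n2}; idom=n2
  n5: preds {n3,n4}: {n0,n2,n3} ∩ {n0,n2,n4} = {n0,n2}; idom=n2

DF derivation:
  n2←n0: walk · to n0
  n2←n1: walk n1 to n0
  n2←n3: walk n3→n2 to n0
  n4←n2: walk · to n2
  n4←n3: walk n3 to n2
  n5←n3: walk n3 to n2
  n5←n4: walk n4 to n2
  n0 → ∅
  n1 → {n2}
  n2 → {n2}
  n3 → {n2,n4,n5}
  n4 → {n5}
  n5 → ∅

DF(n3) = ["n2", "n4", "n5"]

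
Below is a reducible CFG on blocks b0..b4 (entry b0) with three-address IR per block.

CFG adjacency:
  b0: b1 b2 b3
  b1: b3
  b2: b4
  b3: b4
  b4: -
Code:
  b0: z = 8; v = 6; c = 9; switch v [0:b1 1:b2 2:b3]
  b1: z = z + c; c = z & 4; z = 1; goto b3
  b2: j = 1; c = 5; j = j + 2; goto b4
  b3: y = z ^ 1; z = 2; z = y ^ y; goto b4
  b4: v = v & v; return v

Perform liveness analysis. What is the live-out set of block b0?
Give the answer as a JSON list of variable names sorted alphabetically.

def/use:
  b0 def {c,v,z} use ∅
  b1 def {c,z} use {c,z}
  b2 def {c,j} use ∅
  b3 def {y,z} use {z}
  b4 def {v} use {v}

Live sets:
  b0: in=∅ out={c,v,z}
  b1: in={c,v,z} out={v,z}
  b2: in={v} out={v}
  b3: in={v,z} out={v}
  b4: in={v} out=∅

live-out(b0) = ["c", "v", "z"]

Answer: ["c", "v", "z"]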